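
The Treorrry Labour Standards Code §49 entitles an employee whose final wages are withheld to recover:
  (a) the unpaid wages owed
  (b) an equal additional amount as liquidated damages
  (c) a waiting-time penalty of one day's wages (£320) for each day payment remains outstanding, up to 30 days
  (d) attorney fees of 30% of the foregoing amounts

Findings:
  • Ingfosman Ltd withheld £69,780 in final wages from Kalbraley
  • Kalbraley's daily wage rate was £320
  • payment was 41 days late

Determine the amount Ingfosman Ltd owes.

Liquidated damages (equal amount): £69,780
Penalty days: min(41, 30) = 30
Waiting-time penalty: 30 × £320 = £9,600
Subtotal: £69,780 + £69,780 + £9,600 = £149,160
Attorney fees: 30% of £149,160 = £44,748
Total award: £149,160 + £44,748 = £193,908

£193,908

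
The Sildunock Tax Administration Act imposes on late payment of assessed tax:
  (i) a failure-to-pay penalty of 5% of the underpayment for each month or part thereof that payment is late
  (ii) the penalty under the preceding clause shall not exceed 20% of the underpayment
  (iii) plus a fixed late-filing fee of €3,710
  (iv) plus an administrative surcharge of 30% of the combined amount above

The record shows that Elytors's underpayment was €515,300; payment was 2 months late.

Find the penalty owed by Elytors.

€71,812

Accrued rate: 5% × 2 = 10%, capped at 20% → 10%
Failure-to-pay penalty: 10% of €515,300 = €51,530
Penalty before surcharge: €51,530 + €3,710 = €55,240
Administrative surcharge: 30% of €55,240 = €16,572
Total penalty: €55,240 + €16,572 = €71,812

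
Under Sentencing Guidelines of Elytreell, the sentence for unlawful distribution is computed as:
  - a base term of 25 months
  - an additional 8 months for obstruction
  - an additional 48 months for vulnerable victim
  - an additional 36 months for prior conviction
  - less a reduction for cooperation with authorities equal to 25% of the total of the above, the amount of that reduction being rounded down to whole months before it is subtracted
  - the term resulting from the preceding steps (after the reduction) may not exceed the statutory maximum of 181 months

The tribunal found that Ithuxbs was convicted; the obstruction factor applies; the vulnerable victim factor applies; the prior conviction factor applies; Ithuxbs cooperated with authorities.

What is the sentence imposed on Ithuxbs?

88 months

Obstruction enhancement: +8 months
Vulnerable victim enhancement: +48 months
Prior conviction enhancement: +36 months
Adjusted term: 25 months + 8 months + 48 months + 36 months = 117 months
Cooperation with authorities reduction: 25% of 117 months = 29 months (rounded down)
After reduction: 117 − 29 = 88 months
Cap at 181 months: 88 months is within the cap, no reduction.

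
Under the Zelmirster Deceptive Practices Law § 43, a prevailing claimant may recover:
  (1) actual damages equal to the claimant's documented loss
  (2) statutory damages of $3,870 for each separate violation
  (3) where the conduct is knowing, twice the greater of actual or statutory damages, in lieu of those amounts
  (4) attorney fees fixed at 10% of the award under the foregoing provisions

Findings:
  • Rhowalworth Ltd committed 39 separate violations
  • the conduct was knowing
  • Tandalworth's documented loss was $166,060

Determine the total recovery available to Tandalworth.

$365,332

Statutory damages: 39 × $3,870 = $150,930
Greater of actual damages ($166,060) or statutory damages ($150,930): $166,060
Doubled: 2 × $166,060 = $332,120
Attorney fees: 10% of $332,120 = $33,212
Total recovery: $332,120 + $33,212 = $365,332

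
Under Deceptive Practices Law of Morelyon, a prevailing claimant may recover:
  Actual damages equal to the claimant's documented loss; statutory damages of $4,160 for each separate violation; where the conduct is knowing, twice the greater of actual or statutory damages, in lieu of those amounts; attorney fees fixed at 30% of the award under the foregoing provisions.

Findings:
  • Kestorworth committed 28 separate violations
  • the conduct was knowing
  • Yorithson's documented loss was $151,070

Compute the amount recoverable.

$392,782

Statutory damages: 28 × $4,160 = $116,480
Greater of actual damages ($151,070) or statutory damages ($116,480): $151,070
Doubled: 2 × $151,070 = $302,140
Attorney fees: 30% of $302,140 = $90,642
Total recovery: $302,140 + $90,642 = $392,782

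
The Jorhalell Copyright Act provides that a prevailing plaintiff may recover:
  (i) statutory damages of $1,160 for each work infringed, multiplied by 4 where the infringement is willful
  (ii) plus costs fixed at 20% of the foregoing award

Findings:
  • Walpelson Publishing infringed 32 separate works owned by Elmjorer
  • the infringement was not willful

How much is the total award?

Statutory damages: 32 × $1,160 = $37,120
Infringement not willful: no ×4 enhancement.
Costs: 20% of $37,120 = $7,424
Award plus costs: $37,120 + $7,424 = $44,544

$44,544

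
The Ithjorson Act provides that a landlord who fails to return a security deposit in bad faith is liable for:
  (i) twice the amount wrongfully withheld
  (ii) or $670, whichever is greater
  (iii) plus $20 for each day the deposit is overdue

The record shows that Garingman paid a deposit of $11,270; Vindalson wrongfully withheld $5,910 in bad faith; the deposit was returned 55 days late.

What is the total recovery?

Doubled: 2 × $5,910 = $11,820
Minimum $670: $11,820 meets the minimum, no increase.
Late-return penalty: 55 × $20 = $1,100
Damages plus late penalty: $11,820 + $1,100 = $12,920

$12,920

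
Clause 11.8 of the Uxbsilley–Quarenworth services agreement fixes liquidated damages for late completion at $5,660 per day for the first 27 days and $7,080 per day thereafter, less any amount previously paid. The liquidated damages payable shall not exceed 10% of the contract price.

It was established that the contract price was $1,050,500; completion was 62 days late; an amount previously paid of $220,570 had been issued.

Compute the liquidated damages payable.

$105,050

First 27 days: 27 × $5,660 = $152,820
Remaining days: (62 − 27) × $7,080 = $247,800
Accrued per-day damages: $152,820 + $247,800 = $400,620
Less amount previously paid: $400,620 − $220,570 = $180,050
Cap: 10% of $1,050,500 = $105,050
Cap at $105,050: $180,050 exceeds the cap → $105,050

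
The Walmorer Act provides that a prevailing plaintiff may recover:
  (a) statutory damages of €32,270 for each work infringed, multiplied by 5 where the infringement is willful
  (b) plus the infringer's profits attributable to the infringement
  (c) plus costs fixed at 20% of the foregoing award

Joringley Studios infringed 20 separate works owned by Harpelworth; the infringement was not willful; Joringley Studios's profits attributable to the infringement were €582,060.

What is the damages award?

€1,472,952

Statutory damages: 20 × €32,270 = €645,400
Infringement not willful: no ×5 enhancement.
Combined award: €645,400 + €582,060 = €1,227,460
Costs: 20% of €1,227,460 = €245,492
Award plus costs: €1,227,460 + €245,492 = €1,472,952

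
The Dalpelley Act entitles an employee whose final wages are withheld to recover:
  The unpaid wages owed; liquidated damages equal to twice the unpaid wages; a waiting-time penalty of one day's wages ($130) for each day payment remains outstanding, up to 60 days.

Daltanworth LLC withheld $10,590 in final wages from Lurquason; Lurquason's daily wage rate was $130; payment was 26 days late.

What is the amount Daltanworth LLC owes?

Doubled: 2 × $10,590 = $21,180
Penalty days: min(26, 60) = 26
Waiting-time penalty: 26 × $130 = $3,380
Total award: $10,590 + $21,180 + $3,380 = $35,150

$35,150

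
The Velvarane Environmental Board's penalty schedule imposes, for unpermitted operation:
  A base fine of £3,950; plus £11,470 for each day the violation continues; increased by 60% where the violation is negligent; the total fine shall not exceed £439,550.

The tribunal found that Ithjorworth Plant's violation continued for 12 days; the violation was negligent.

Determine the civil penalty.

£226,544

Per-day component: 12 × £11,470 = £137,640
Base plus per-day: £3,950 + £137,640 = £141,590
Enhancement: 60% of £141,590 = £84,954
Enhanced fine: £141,590 + £84,954 = £226,544
Cap at £439,550: £226,544 is within the cap, no reduction.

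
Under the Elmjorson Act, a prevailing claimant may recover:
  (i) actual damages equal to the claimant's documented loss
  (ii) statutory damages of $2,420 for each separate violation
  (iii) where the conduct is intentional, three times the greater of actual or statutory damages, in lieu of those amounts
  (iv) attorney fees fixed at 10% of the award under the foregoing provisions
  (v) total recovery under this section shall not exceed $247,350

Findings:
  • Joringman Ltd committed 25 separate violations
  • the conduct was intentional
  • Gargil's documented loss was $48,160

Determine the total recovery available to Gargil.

Statutory damages: 25 × $2,420 = $60,500
Greater of actual damages ($48,160) or statutory damages ($60,500): $60,500
Trebled: 3 × $60,500 = $181,500
Attorney fees: 10% of $181,500 = $18,150
Total before cap: $181,500 + $18,150 = $199,650
Cap at $247,350: $199,650 is within the cap, no reduction.

$199,650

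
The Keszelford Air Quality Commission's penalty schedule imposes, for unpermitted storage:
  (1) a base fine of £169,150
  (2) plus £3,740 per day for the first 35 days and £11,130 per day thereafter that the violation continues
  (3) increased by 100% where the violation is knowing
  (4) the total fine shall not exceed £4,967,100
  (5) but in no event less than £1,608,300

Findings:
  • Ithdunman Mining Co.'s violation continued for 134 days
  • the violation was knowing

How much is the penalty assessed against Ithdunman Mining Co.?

First 35 days: 35 × £3,740 = £130,900
Remaining days: (134 − 35) × £11,130 = £1,101,870
Per-day component: £130,900 + £1,101,870 = £1,232,770
Base plus per-day: £169,150 + £1,232,770 = £1,401,920
Enhancement: 100% of £1,401,920 = £1,401,920
Enhanced fine: £1,401,920 + £1,401,920 = £2,803,840
Cap at £4,967,100: £2,803,840 is within the cap, no reduction.
Minimum £1,608,300: £2,803,840 meets the minimum, no increase.

Civil penalty: £2,803,840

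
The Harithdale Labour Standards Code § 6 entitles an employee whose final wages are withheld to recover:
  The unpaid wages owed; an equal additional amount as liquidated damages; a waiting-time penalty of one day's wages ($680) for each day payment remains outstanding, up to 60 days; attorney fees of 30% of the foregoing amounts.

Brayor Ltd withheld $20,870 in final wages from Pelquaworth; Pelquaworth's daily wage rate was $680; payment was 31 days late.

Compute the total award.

$81,666

Liquidated damages (equal amount): $20,870
Penalty days: min(31, 60) = 31
Waiting-time penalty: 31 × $680 = $21,080
Subtotal: $20,870 + $20,870 + $21,080 = $62,820
Attorney fees: 30% of $62,820 = $18,846
Total award: $62,820 + $18,846 = $81,666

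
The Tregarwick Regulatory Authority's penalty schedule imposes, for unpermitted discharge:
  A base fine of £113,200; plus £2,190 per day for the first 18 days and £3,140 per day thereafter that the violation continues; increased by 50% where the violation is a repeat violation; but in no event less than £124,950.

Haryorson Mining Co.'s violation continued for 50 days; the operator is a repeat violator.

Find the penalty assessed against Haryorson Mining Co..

First 18 days: 18 × £2,190 = £39,420
Remaining days: (50 − 18) × £3,140 = £100,480
Per-day component: £39,420 + £100,480 = £139,900
Base plus per-day: £113,200 + £139,900 = £253,100
Enhancement: 50% of £253,100 = £126,550
Enhanced fine: £253,100 + £126,550 = £379,650
Minimum £124,950: £379,650 meets the minimum, no increase.

£379,650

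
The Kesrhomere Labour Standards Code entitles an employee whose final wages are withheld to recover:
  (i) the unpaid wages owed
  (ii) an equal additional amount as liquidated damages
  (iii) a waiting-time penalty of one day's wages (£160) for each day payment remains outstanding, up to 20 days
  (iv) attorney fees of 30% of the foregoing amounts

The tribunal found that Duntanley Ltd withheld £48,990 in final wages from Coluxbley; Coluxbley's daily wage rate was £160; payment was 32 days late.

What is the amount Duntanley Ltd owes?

Liquidated damages (equal amount): £48,990
Penalty days: min(32, 20) = 20
Waiting-time penalty: 20 × £160 = £3,200
Subtotal: £48,990 + £48,990 + £3,200 = £101,180
Attorney fees: 30% of £101,180 = £30,354
Total award: £101,180 + £30,354 = £131,534

£131,534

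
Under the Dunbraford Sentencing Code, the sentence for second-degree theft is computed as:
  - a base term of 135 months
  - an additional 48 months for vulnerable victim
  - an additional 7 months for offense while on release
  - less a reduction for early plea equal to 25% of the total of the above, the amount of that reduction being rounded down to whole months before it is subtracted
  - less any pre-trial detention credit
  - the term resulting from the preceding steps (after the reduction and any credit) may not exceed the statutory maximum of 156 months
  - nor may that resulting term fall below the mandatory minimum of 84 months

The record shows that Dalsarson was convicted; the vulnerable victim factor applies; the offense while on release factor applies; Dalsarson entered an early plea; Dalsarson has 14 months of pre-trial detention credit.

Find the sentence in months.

129 months

Vulnerable victim enhancement: +48 months
Offense while on release enhancement: +7 months
Adjusted term: 135 months + 48 months + 7 months = 190 months
Early plea reduction: 25% of 190 months = 47 months (rounded down)
After reduction: 190 − 47 = 143 months
Less pre-trial detention credit: 143 months − 14 months = 129 months
Cap at 156 months: 129 months is within the cap, no reduction.
Minimum 84 months: 129 months meets the minimum, no increase.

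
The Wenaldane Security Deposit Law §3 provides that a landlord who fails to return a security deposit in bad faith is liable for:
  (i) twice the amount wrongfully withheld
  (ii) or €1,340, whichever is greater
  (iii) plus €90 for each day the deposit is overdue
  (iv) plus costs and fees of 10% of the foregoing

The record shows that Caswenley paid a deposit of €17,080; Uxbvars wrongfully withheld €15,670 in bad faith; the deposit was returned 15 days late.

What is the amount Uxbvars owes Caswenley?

€35,959

Doubled: 2 × €15,670 = €31,340
Minimum €1,340: €31,340 meets the minimum, no increase.
Late-return penalty: 15 × €90 = €1,350
Damages plus late penalty: €31,340 + €1,350 = €32,690
Costs and fees: 10% of €32,690 = €3,269
Total recovery: €32,690 + €3,269 = €35,959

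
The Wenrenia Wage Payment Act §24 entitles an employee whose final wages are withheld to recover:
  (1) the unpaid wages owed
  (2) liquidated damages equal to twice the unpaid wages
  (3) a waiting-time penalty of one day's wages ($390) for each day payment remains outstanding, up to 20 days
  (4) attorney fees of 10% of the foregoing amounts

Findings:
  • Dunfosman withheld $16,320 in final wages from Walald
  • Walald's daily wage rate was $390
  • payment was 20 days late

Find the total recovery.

$62,436

Doubled: 2 × $16,320 = $32,640
Penalty days: min(20, 20) = 20
Waiting-time penalty: 20 × $390 = $7,800
Subtotal: $16,320 + $32,640 + $7,800 = $56,760
Attorney fees: 10% of $56,760 = $5,676
Total award: $56,760 + $5,676 = $62,436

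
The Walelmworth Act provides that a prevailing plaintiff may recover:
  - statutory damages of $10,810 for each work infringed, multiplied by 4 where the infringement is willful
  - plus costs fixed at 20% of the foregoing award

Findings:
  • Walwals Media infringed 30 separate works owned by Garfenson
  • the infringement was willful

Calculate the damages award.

Statutory damages: 30 × $10,810 = $324,300
Multiplied by 4: 4 × $324,300 = $1,297,200
Costs: 20% of $1,297,200 = $259,440
Award plus costs: $1,297,200 + $259,440 = $1,556,640

$1,556,640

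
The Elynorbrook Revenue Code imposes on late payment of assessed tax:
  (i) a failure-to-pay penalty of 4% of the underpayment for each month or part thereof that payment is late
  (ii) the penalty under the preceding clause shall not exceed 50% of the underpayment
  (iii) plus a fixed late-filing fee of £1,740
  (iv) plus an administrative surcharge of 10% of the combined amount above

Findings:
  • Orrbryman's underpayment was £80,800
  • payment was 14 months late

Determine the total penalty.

Penalty: £46,354

Accrued rate: 4% × 14 = 56%, capped at 50% → 50%
Failure-to-pay penalty: 50% of £80,800 = £40,400
Penalty before surcharge: £40,400 + £1,740 = £42,140
Administrative surcharge: 10% of £42,140 = £4,214
Total penalty: £42,140 + £4,214 = £46,354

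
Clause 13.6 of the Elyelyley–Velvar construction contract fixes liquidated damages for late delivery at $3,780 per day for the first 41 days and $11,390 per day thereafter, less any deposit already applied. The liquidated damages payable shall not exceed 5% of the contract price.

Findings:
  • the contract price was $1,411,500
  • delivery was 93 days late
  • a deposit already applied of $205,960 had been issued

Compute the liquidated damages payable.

Liquidated damages: $70,575

First 41 days: 41 × $3,780 = $154,980
Remaining days: (93 − 41) × $11,390 = $592,280
Accrued per-day damages: $154,980 + $592,280 = $747,260
Less deposit already applied: $747,260 − $205,960 = $541,300
Cap: 5% of $1,411,500 = $70,575
Cap at $70,575: $541,300 exceeds the cap → $70,575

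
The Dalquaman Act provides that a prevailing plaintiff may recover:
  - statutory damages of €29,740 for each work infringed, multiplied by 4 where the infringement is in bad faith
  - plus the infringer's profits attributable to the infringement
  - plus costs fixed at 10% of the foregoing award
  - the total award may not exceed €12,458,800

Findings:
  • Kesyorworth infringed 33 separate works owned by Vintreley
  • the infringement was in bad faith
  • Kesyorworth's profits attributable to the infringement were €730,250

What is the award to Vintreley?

Statutory damages: 33 × €29,740 = €981,420
Multiplied by 4: 4 × €981,420 = €3,925,680
Combined award: €3,925,680 + €730,250 = €4,655,930
Costs: 10% of €4,655,930 = €465,593
Award plus costs: €4,655,930 + €465,593 = €5,121,523
Cap at €12,458,800: €5,121,523 is within the cap, no reduction.

€5,121,523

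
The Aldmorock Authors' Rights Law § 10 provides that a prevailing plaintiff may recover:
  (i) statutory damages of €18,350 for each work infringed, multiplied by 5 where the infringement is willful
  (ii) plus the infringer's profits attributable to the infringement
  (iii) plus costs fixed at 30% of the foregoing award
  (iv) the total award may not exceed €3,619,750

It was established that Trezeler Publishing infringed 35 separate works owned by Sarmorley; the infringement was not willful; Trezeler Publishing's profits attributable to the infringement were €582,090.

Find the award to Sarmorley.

€1,591,642

Statutory damages: 35 × €18,350 = €642,250
Infringement not willful: no ×5 enhancement.
Combined award: €642,250 + €582,090 = €1,224,340
Costs: 30% of €1,224,340 = €367,302
Award plus costs: €1,224,340 + €367,302 = €1,591,642
Cap at €3,619,750: €1,591,642 is within the cap, no reduction.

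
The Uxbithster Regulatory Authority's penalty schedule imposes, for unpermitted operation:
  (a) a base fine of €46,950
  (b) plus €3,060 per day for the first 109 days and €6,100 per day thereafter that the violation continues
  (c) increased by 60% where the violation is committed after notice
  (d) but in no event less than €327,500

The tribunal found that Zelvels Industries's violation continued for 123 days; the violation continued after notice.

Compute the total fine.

€745,424

First 109 days: 109 × €3,060 = €333,540
Remaining days: (123 − 109) × €6,100 = €85,400
Per-day component: €333,540 + €85,400 = €418,940
Base plus per-day: €46,950 + €418,940 = €465,890
Enhancement: 60% of €465,890 = €279,534
Enhanced fine: €465,890 + €279,534 = €745,424
Minimum €327,500: €745,424 meets the minimum, no increase.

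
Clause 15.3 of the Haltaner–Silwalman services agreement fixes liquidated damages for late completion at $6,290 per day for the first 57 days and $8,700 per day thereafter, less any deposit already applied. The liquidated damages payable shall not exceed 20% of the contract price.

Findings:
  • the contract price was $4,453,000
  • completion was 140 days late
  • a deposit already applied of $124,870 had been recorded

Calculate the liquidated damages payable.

First 57 days: 57 × $6,290 = $358,530
Remaining days: (140 − 57) × $8,700 = $722,100
Accrued per-day damages: $358,530 + $722,100 = $1,080,630
Less deposit already applied: $1,080,630 − $124,870 = $955,760
Cap: 20% of $4,453,000 = $890,600
Cap at $890,600: $955,760 exceeds the cap → $890,600

Liquidated damages: $890,600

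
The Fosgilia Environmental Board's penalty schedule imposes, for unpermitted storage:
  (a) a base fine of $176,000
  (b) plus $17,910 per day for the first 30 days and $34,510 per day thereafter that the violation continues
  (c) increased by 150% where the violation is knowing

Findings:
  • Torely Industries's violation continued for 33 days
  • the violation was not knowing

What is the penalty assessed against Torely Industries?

Civil penalty: $816,830

First 30 days: 30 × $17,910 = $537,300
Remaining days: (33 − 30) × $34,510 = $103,530
Per-day component: $537,300 + $103,530 = $640,830
Base plus per-day: $176,000 + $640,830 = $816,830
The violation was not knowing: no 150% increase.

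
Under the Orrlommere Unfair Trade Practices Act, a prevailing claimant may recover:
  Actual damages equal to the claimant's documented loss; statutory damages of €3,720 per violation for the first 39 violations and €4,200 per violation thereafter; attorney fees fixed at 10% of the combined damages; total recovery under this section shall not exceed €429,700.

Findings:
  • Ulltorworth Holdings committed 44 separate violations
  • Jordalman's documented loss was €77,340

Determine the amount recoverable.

€267,762

First 39 violations: 39 × €3,720 = €145,080
Remaining violations: (44 − 39) × €4,200 = €21,000
Statutory damages: €145,080 + €21,000 = €166,080
Combined damages: €77,340 + €166,080 = €243,420
Attorney fees: 10% of €243,420 = €24,342
Total before cap: €243,420 + €24,342 = €267,762
Cap at €429,700: €267,762 is within the cap, no reduction.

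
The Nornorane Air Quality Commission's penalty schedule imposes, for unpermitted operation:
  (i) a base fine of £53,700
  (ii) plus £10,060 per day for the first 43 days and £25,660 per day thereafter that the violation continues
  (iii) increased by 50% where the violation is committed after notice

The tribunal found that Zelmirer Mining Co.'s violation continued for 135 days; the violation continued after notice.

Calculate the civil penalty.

Civil penalty: £4,270,500

First 43 days: 43 × £10,060 = £432,580
Remaining days: (135 − 43) × £25,660 = £2,360,720
Per-day component: £432,580 + £2,360,720 = £2,793,300
Base plus per-day: £53,700 + £2,793,300 = £2,847,000
Enhancement: 50% of £2,847,000 = £1,423,500
Enhanced fine: £2,847,000 + £1,423,500 = £4,270,500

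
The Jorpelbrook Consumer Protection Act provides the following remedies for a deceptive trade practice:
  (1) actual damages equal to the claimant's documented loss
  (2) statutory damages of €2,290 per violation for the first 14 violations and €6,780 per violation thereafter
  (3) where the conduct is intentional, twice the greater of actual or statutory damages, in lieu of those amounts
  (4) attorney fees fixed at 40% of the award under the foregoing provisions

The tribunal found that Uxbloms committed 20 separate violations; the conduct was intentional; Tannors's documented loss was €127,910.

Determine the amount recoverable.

€358,148

First 14 violations: 14 × €2,290 = €32,060
Remaining violations: (20 − 14) × €6,780 = €40,680
Statutory damages: €32,060 + €40,680 = €72,740
Greater of actual damages (€127,910) or statutory damages (€72,740): €127,910
Doubled: 2 × €127,910 = €255,820
Attorney fees: 40% of €255,820 = €102,328
Total recovery: €255,820 + €102,328 = €358,148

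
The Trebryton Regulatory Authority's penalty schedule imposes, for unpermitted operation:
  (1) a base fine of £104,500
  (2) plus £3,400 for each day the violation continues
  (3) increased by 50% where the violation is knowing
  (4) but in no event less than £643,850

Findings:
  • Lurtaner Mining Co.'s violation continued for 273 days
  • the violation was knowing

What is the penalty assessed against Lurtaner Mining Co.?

£1,549,050

Per-day component: 273 × £3,400 = £928,200
Base plus per-day: £104,500 + £928,200 = £1,032,700
Enhancement: 50% of £1,032,700 = £516,350
Enhanced fine: £1,032,700 + £516,350 = £1,549,050
Minimum £643,850: £1,549,050 meets the minimum, no increase.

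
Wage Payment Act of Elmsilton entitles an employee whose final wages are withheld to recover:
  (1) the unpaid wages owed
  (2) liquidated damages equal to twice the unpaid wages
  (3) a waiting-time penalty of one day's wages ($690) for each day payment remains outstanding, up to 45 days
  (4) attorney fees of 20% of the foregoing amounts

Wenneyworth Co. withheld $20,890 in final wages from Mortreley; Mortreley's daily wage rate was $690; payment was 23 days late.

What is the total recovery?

Doubled: 2 × $20,890 = $41,780
Penalty days: min(23, 45) = 23
Waiting-time penalty: 23 × $690 = $15,870
Subtotal: $20,890 + $41,780 + $15,870 = $78,540
Attorney fees: 20% of $78,540 = $15,708
Total award: $78,540 + $15,708 = $94,248

$94,248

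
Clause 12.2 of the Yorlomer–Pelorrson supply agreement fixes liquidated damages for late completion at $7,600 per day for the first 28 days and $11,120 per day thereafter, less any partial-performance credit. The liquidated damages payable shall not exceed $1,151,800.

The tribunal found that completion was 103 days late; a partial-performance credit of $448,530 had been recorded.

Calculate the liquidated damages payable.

$598,270

First 28 days: 28 × $7,600 = $212,800
Remaining days: (103 − 28) × $11,120 = $834,000
Accrued per-day damages: $212,800 + $834,000 = $1,046,800
Less partial-performance credit: $1,046,800 − $448,530 = $598,270
Cap at $1,151,800: $598,270 is within the cap, no reduction.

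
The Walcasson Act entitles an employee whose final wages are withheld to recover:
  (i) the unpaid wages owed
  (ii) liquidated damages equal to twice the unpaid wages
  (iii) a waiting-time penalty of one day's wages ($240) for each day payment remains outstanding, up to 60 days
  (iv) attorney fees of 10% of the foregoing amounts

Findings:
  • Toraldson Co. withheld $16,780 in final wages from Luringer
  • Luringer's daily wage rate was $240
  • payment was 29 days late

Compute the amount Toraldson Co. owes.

Doubled: 2 × $16,780 = $33,560
Penalty days: min(29, 60) = 29
Waiting-time penalty: 29 × $240 = $6,960
Subtotal: $16,780 + $33,560 + $6,960 = $57,300
Attorney fees: 10% of $57,300 = $5,730
Total award: $57,300 + $5,730 = $63,030

$63,030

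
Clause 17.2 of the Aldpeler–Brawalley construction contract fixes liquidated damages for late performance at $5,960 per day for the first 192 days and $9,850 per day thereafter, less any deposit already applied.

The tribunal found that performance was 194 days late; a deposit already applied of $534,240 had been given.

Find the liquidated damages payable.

First 192 days: 192 × $5,960 = $1,144,320
Remaining days: (194 − 192) × $9,850 = $19,700
Accrued per-day damages: $1,144,320 + $19,700 = $1,164,020
Less deposit already applied: $1,164,020 − $534,240 = $629,780

$629,780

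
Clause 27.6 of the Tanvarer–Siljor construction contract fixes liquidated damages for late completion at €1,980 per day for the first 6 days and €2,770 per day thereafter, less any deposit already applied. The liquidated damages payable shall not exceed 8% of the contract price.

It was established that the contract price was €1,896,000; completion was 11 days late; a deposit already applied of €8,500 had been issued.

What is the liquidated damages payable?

€17,230

First 6 days: 6 × €1,980 = €11,880
Remaining days: (11 − 6) × €2,770 = €13,850
Accrued per-day damages: €11,880 + €13,850 = €25,730
Less deposit already applied: €25,730 − €8,500 = €17,230
Cap: 8% of €1,896,000 = €151,680
Cap at €151,680: €17,230 is within the cap, no reduction.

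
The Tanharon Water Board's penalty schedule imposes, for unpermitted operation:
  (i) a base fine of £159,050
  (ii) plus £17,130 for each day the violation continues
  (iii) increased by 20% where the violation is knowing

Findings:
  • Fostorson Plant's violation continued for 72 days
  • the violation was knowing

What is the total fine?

Per-day component: 72 × £17,130 = £1,233,360
Base plus per-day: £159,050 + £1,233,360 = £1,392,410
Enhancement: 20% of £1,392,410 = £278,482
Enhanced fine: £1,392,410 + £278,482 = £1,670,892

Civil penalty: £1,670,892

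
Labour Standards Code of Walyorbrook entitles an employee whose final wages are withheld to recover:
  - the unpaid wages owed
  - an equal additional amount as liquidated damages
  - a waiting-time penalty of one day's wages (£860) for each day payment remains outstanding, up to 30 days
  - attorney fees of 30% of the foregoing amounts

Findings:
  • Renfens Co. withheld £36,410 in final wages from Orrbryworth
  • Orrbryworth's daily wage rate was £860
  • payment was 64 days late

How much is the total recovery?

£128,206

Liquidated damages (equal amount): £36,410
Penalty days: min(64, 30) = 30
Waiting-time penalty: 30 × £860 = £25,800
Subtotal: £36,410 + £36,410 + £25,800 = £98,620
Attorney fees: 30% of £98,620 = £29,586
Total award: £98,620 + £29,586 = £128,206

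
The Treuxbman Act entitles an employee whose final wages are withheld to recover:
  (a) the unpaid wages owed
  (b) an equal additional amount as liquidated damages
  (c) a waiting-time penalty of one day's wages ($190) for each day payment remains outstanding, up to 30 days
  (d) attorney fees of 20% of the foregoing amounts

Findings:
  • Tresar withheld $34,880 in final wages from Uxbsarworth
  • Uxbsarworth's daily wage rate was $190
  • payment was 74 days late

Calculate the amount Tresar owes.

$90,552

Liquidated damages (equal amount): $34,880
Penalty days: min(74, 30) = 30
Waiting-time penalty: 30 × $190 = $5,700
Subtotal: $34,880 + $34,880 + $5,700 = $75,460
Attorney fees: 20% of $75,460 = $15,092
Total award: $75,460 + $15,092 = $90,552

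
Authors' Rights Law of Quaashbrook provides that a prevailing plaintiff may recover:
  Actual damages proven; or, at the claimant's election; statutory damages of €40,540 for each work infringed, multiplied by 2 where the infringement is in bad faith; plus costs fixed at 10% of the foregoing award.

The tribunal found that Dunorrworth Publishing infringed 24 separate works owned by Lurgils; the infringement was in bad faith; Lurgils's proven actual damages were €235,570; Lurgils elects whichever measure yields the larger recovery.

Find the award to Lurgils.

€2,140,512

Statutory damages: 24 × €40,540 = €972,960
Doubled: 2 × €972,960 = €1,945,920
Greater of actual damages (€235,570) or enhanced statutory damages (€1,945,920): €1,945,920
Costs: 10% of €1,945,920 = €194,592
Award plus costs: €1,945,920 + €194,592 = €2,140,512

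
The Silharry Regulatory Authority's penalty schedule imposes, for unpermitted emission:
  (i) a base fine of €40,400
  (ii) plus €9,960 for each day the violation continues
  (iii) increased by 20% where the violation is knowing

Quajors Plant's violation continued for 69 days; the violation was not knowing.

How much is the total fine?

€727,640

Per-day component: 69 × €9,960 = €687,240
Base plus per-day: €40,400 + €687,240 = €727,640
The violation was not knowing: no 20% increase.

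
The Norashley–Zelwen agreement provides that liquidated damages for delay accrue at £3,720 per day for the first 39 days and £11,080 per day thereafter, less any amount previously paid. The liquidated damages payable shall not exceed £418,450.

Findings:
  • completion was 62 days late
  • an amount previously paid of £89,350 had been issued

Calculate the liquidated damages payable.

£310,570

First 39 days: 39 × £3,720 = £145,080
Remaining days: (62 − 39) × £11,080 = £254,840
Accrued per-day damages: £145,080 + £254,840 = £399,920
Less amount previously paid: £399,920 − £89,350 = £310,570
Cap at £418,450: £310,570 is within the cap, no reduction.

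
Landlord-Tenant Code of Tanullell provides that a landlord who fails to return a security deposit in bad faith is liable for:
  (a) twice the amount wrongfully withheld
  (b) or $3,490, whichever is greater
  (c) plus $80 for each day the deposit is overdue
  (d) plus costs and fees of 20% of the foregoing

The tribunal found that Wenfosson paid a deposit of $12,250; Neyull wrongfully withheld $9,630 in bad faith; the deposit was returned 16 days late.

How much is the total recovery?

$24,648

Doubled: 2 × $9,630 = $19,260
Minimum $3,490: $19,260 meets the minimum, no increase.
Late-return penalty: 16 × $80 = $1,280
Damages plus late penalty: $19,260 + $1,280 = $20,540
Costs and fees: 20% of $20,540 = $4,108
Total recovery: $20,540 + $4,108 = $24,648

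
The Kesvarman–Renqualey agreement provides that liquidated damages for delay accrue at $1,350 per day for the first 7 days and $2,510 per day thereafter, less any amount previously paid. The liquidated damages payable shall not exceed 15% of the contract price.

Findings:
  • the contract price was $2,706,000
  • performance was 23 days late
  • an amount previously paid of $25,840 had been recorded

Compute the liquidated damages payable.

First 7 days: 7 × $1,350 = $9,450
Remaining days: (23 − 7) × $2,510 = $40,160
Accrued per-day damages: $9,450 + $40,160 = $49,610
Less amount previously paid: $49,610 − $25,840 = $23,770
Cap: 15% of $2,706,000 = $405,900
Cap at $405,900: $23,770 is within the cap, no reduction.

$23,770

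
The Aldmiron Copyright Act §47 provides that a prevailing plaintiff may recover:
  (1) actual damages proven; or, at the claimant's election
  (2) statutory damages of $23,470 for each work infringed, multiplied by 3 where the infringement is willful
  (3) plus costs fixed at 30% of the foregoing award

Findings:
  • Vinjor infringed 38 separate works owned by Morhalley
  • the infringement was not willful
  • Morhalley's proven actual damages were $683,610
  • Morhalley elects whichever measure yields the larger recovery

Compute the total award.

Statutory damages: 38 × $23,470 = $891,860
Infringement not willful: no ×3 enhancement.
Greater of actual damages ($683,610) or statutory damages ($891,860): $891,860
Costs: 30% of $891,860 = $267,558
Award plus costs: $891,860 + $267,558 = $1,159,418

Award: $1,159,418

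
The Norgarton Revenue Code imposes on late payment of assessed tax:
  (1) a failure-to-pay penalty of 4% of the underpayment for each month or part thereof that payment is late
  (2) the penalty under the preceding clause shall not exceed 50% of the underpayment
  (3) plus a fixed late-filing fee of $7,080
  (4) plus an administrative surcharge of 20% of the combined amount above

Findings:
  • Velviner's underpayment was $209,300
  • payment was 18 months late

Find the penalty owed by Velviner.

Accrued rate: 4% × 18 = 72%, capped at 50% → 50%
Failure-to-pay penalty: 50% of $209,300 = $104,650
Penalty before surcharge: $104,650 + $7,080 = $111,730
Administrative surcharge: 20% of $111,730 = $22,346
Total penalty: $111,730 + $22,346 = $134,076

$134,076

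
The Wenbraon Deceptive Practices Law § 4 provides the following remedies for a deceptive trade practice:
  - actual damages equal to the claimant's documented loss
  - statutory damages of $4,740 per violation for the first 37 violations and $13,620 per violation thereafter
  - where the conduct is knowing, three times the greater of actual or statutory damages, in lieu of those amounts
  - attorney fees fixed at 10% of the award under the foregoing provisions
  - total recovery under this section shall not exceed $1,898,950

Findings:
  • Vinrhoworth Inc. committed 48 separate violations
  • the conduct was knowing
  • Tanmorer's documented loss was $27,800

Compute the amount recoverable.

First 37 violations: 37 × $4,740 = $175,380
Remaining violations: (48 − 37) × $13,620 = $149,820
Statutory damages: $175,380 + $149,820 = $325,200
Greater of actual damages ($27,800) or statutory damages ($325,200): $325,200
Trebled: 3 × $325,200 = $975,600
Attorney fees: 10% of $975,600 = $97,560
Total before cap: $975,600 + $97,560 = $1,073,160
Cap at $1,898,950: $1,073,160 is within the cap, no reduction.

$1,073,160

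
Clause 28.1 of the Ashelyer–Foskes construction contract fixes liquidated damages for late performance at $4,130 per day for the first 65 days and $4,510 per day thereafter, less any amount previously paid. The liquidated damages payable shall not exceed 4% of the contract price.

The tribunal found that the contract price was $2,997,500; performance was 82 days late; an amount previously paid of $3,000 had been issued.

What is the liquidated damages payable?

Liquidated damages: $119,900

First 65 days: 65 × $4,130 = $268,450
Remaining days: (82 − 65) × $4,510 = $76,670
Accrued per-day damages: $268,450 + $76,670 = $345,120
Less amount previously paid: $345,120 − $3,000 = $342,120
Cap: 4% of $2,997,500 = $119,900
Cap at $119,900: $342,120 exceeds the cap → $119,900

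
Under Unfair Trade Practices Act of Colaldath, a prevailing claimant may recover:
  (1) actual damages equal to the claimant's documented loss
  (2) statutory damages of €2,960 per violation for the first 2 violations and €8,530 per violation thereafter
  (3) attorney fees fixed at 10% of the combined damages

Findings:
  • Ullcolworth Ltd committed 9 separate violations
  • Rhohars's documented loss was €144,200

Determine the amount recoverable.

€230,813

First 2 violations: 2 × €2,960 = €5,920
Remaining violations: (9 − 2) × €8,530 = €59,710
Statutory damages: €5,920 + €59,710 = €65,630
Combined damages: €144,200 + €65,630 = €209,830
Attorney fees: 10% of €209,830 = €20,983
Total recovery: €209,830 + €20,983 = €230,813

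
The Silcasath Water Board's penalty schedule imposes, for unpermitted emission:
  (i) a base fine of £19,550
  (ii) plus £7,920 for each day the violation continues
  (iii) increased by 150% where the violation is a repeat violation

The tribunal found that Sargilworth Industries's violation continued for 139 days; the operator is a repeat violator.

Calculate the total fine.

£2,801,075

Per-day component: 139 × £7,920 = £1,100,880
Base plus per-day: £19,550 + £1,100,880 = £1,120,430
Enhancement: 150% of £1,120,430 = £1,680,645
Enhanced fine: £1,120,430 + £1,680,645 = £2,801,075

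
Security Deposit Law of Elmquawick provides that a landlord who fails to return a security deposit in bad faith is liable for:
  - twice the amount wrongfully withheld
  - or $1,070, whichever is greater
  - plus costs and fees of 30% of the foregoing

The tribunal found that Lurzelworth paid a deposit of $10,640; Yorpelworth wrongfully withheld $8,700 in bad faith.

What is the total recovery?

$22,620

Doubled: 2 × $8,700 = $17,400
Minimum $1,070: $17,400 meets the minimum, no increase.
Costs and fees: 30% of $17,400 = $5,220
Total recovery: $17,400 + $5,220 = $22,620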